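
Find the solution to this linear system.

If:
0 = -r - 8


Then:
r = -8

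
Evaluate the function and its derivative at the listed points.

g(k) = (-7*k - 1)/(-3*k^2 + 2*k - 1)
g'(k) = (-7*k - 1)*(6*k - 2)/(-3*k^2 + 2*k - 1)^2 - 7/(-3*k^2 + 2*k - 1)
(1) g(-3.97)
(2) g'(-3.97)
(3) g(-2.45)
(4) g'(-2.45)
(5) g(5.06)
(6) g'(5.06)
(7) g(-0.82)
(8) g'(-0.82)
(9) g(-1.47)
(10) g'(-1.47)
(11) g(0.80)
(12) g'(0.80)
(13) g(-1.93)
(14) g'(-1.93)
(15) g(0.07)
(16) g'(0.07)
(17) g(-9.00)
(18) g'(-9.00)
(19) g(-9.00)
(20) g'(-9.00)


(1) = -0.48
(2) = -0.09
(3) = -0.68
(4) = -0.18
(5) = 0.54
(6) = -0.12
(7) = -1.02
(8) = -0.01
(9) = -0.89
(10) = -0.25
(11) = 5.00
(12) = -5.30
(13) = -0.78
(14) = -0.22
(15) = 1.70
(16) = 11.08
(17) = -0.24
(18) = -0.02
(19) = -0.24
(20) = -0.02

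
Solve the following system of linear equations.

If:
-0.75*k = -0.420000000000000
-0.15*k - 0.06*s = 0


Then:
k = 0.56
s = -1.40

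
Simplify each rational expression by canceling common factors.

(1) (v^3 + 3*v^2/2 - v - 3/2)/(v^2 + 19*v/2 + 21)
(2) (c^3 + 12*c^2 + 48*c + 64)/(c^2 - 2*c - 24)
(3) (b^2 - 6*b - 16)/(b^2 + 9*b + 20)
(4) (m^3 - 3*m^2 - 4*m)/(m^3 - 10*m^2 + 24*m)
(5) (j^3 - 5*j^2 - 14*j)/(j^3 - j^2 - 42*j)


(1) = (2*v^3 + 3*v^2 - 2*v - 3)/(2*v^2 + 19*v + 42)
(2) = (c^2 + 8*c + 16)/(c - 6)
(3) = (b^2 - 6*b - 16)/(b^2 + 9*b + 20)
(4) = (m + 1)/(m - 6)
(5) = (j + 2)/(j + 6)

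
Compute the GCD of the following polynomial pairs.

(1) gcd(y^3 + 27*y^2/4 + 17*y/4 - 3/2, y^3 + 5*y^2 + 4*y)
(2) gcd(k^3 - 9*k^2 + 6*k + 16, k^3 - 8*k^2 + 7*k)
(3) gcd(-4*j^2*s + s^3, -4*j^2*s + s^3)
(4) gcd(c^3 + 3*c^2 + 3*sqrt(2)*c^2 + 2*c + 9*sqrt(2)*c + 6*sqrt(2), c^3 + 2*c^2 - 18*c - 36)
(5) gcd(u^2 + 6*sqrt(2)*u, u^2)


(1) = gcd((y - 1/4)*(y + 1)*(y + 6), y*(y + 1)*(y + 4)) = y + 1
(2) = gcd((k - 8)*(k - 2)*(k + 1), k*(k - 7)*(k - 1)) = 1
(3) = gcd(s*(-2*j + s)*(2*j + s), s*(-2*j + s)*(2*j + s)) = -4*j^2*s + s^3
(4) = c^2 + c*(2 + 3*sqrt(2)) + 6*sqrt(2)
(5) = gcd(u*(u + 6*sqrt(2)), u^2) = u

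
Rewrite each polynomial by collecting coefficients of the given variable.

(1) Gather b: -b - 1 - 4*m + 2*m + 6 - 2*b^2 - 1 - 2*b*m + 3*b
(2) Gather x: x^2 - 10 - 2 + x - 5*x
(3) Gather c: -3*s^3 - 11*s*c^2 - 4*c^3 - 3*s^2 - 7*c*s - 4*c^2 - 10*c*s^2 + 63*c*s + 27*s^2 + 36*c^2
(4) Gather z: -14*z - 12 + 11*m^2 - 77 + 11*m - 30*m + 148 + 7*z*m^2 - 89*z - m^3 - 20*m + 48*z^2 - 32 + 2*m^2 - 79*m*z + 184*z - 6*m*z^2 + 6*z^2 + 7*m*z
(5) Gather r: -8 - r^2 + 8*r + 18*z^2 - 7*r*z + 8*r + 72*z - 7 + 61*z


(1) = -2*b^2 + b*(2 - 2*m) - 2*m + 4
(2) = x^2 - 4*x - 12
(3) = -4*c^3 + c^2*(32 - 11*s) + c*(-10*s^2 + 56*s) - 3*s^3 + 24*s^2
(4) = -m^3 + 13*m^2 - 39*m + z^2*(54 - 6*m) + z*(7*m^2 - 72*m + 81) + 27
(5) = -r^2 + r*(16 - 7*z) + 18*z^2 + 133*z - 15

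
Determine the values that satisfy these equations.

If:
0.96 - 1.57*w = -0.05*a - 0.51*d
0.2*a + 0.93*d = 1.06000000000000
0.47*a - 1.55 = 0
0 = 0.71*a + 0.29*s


Then:
a = 3.30
d = 0.43
s = -8.07
w = 0.86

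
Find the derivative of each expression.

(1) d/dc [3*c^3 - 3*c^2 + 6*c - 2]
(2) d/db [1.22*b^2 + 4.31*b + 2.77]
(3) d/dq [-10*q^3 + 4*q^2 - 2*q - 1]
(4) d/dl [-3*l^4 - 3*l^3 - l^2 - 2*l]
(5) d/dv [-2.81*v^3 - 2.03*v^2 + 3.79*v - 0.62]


(1) = 9*c^2 - 6*c + 6
(2) = 2.44*b + 4.31
(3) = -30*q^2 + 8*q - 2
(4) = -12*l^3 - 9*l^2 - 2*l - 2
(5) = -8.43*v^2 - 4.06*v + 3.79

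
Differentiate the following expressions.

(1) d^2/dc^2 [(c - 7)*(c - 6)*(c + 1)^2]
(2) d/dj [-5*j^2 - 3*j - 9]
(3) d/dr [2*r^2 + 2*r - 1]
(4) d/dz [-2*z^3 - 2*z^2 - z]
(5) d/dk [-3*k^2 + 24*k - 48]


(1) = 12*c^2 - 66*c + 34
(2) = -10*j - 3
(3) = 4*r + 2
(4) = -6*z^2 - 4*z - 1
(5) = 24 - 6*k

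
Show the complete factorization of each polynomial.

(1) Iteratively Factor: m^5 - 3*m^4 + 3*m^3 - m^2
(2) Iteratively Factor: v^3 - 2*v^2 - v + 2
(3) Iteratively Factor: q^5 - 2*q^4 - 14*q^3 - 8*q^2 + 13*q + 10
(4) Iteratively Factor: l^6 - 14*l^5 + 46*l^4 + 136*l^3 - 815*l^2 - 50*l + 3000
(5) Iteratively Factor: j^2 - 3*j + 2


(1) = (m)*(m^4 - 3*m^3 + 3*m^2 - m) = m*(m - 1)*(m^3 - 2*m^2 + m) = m*(m - 1)^2*(m^2 - m) = m*(m - 1)^3*(m)
(2) = (v + 1)*(v^2 - 3*v + 2) = (v - 1)*(v + 1)*(v - 2)
(3) = (q + 2)*(q^4 - 4*q^3 - 6*q^2 + 4*q + 5) = (q - 5)*(q + 2)*(q^3 + q^2 - q - 1) = (q - 5)*(q + 1)*(q + 2)*(q^2 - 1) = (q - 5)*(q + 1)^2*(q + 2)*(q - 1)
(4) = (l - 4)*(l^5 - 10*l^4 + 6*l^3 + 160*l^2 - 175*l - 750) = (l - 4)*(l + 2)*(l^4 - 12*l^3 + 30*l^2 + 100*l - 375) = (l - 5)*(l - 4)*(l + 2)*(l^3 - 7*l^2 - 5*l + 75) = (l - 5)^2*(l - 4)*(l + 2)*(l^2 - 2*l - 15) = (l - 5)^2*(l - 4)*(l + 2)*(l + 3)*(l - 5)
(5) = (j - 1)*(j - 2)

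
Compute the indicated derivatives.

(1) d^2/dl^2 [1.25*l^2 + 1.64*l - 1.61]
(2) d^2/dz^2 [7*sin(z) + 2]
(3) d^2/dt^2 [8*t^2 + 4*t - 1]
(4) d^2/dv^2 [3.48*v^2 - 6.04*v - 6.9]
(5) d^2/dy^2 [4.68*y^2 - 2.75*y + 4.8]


(1) = 2.50000000000000
(2) = -7*sin(z)
(3) = 16
(4) = 6.96000000000000
(5) = 9.36000000000000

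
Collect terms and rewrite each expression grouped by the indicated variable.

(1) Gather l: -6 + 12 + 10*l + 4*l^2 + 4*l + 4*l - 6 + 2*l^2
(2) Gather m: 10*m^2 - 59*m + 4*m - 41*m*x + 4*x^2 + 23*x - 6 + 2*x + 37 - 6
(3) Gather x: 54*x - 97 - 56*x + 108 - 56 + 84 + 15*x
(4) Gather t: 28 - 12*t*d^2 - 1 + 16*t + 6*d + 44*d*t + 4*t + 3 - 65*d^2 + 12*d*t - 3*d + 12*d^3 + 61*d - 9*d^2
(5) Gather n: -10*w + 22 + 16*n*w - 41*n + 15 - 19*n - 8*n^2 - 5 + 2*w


(1) = 6*l^2 + 18*l
(2) = 10*m^2 + m*(-41*x - 55) + 4*x^2 + 25*x + 25
(3) = 13*x + 39
(4) = 12*d^3 - 74*d^2 + 64*d + t*(-12*d^2 + 56*d + 20) + 30
(5) = -8*n^2 + n*(16*w - 60) - 8*w + 32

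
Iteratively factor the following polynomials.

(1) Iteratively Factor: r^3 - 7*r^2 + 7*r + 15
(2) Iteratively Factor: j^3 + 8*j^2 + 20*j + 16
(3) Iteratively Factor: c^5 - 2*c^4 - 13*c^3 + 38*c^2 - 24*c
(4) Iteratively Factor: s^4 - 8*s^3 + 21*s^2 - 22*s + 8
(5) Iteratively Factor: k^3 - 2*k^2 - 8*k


(1) = (r - 3)*(r^2 - 4*r - 5) = (r - 3)*(r + 1)*(r - 5)
(2) = (j + 2)*(j^2 + 6*j + 8) = (j + 2)^2*(j + 4)
(3) = (c - 3)*(c^4 + c^3 - 10*c^2 + 8*c) = (c - 3)*(c + 4)*(c^3 - 3*c^2 + 2*c) = (c - 3)*(c - 1)*(c + 4)*(c^2 - 2*c) = (c - 3)*(c - 2)*(c - 1)*(c + 4)*(c)
(4) = (s - 2)*(s^3 - 6*s^2 + 9*s - 4) = (s - 4)*(s - 2)*(s^2 - 2*s + 1) = (s - 4)*(s - 2)*(s - 1)*(s - 1)
(5) = (k)*(k^2 - 2*k - 8) = k*(k + 2)*(k - 4)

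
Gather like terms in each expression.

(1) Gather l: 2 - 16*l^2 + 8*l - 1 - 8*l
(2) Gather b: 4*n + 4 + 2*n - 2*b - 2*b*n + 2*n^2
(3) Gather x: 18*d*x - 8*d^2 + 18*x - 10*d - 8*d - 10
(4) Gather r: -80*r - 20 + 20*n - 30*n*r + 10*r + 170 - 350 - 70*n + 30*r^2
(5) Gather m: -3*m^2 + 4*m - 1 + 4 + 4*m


(1) = 1 - 16*l^2
(2) = b*(-2*n - 2) + 2*n^2 + 6*n + 4
(3) = -8*d^2 - 18*d + x*(18*d + 18) - 10
(4) = -50*n + 30*r^2 + r*(-30*n - 70) - 200
(5) = -3*m^2 + 8*m + 3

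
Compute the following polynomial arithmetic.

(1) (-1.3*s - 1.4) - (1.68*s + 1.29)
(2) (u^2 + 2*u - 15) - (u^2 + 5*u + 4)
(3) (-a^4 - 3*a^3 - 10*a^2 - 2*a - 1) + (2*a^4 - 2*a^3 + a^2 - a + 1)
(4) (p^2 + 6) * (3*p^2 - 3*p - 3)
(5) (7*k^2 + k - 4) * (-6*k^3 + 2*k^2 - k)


(1) = -2.98*s - 2.69
(2) = -3*u - 19
(3) = a^4 - 5*a^3 - 9*a^2 - 3*a
(4) = 3*p^4 - 3*p^3 + 15*p^2 - 18*p - 18
(5) = -42*k^5 + 8*k^4 + 19*k^3 - 9*k^2 + 4*k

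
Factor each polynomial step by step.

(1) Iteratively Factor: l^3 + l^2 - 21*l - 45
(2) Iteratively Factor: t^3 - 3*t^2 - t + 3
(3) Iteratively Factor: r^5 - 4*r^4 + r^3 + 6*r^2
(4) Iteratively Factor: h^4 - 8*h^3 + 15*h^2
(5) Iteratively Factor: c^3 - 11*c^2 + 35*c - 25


(1) = (l + 3)*(l^2 - 2*l - 15) = (l - 5)*(l + 3)*(l + 3)
(2) = (t + 1)*(t^2 - 4*t + 3) = (t - 3)*(t + 1)*(t - 1)
(3) = (r - 2)*(r^4 - 2*r^3 - 3*r^2) = r*(r - 2)*(r^3 - 2*r^2 - 3*r) = r*(r - 2)*(r + 1)*(r^2 - 3*r) = r*(r - 3)*(r - 2)*(r + 1)*(r)
(4) = (h)*(h^3 - 8*h^2 + 15*h) = h^2*(h^2 - 8*h + 15) = h^2*(h - 3)*(h - 5)
(5) = (c - 1)*(c^2 - 10*c + 25) = (c - 5)*(c - 1)*(c - 5)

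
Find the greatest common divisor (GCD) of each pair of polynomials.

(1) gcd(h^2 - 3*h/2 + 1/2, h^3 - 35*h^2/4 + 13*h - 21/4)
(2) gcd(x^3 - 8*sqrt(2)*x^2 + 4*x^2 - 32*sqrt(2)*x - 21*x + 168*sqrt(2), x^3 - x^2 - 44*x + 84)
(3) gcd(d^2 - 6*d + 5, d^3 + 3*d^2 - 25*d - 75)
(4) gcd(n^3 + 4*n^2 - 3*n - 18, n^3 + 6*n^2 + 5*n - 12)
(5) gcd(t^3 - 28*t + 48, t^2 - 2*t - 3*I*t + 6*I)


(1) = h - 1
(2) = x + 7
(3) = gcd((d - 5)*(d - 1), (d - 5)*(d + 3)*(d + 5)) = d - 5
(4) = gcd((n - 2)*(n + 3)^2, (n - 1)*(n + 3)*(n + 4)) = n + 3
(5) = gcd((t - 4)*(t - 2)*(t + 6), (t - 2)*(t - 3*I)) = t - 2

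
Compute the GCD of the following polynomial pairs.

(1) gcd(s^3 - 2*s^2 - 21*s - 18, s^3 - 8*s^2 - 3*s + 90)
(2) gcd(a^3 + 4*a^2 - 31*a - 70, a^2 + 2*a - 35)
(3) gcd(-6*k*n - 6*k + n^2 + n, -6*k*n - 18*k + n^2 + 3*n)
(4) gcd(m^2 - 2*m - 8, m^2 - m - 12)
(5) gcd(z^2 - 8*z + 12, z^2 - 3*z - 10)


(1) = s^2 - 3*s - 18
(2) = a^2 + 2*a - 35
(3) = gcd((-6*k + n)*(n + 1), (-6*k + n)*(n + 3)) = 6*k - n
(4) = gcd((m - 4)*(m + 2), (m - 4)*(m + 3)) = m - 4
(5) = 1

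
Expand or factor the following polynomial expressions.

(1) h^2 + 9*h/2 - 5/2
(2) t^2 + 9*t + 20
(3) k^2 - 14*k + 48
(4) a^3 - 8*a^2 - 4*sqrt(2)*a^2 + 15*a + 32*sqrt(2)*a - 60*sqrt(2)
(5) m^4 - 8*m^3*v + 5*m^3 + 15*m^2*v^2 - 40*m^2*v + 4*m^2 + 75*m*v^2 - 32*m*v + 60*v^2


(1) = (h - 1/2)*(h + 5)
(2) = (t + 4)*(t + 5)
(3) = (k - 8)*(k - 6)
(4) = (a - 5)*(a - 3)*(a - 4*sqrt(2))
(5) = (m + 1)*(m + 4)*(m - 5*v)*(m - 3*v)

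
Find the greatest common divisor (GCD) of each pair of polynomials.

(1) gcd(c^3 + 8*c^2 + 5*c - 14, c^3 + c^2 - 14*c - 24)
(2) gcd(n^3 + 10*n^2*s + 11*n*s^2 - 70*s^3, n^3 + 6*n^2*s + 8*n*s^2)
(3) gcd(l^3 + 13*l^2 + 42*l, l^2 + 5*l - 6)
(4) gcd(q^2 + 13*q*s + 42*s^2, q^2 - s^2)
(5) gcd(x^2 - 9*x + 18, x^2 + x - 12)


(1) = c + 2
(2) = gcd((n - 2*s)*(n + 5*s)*(n + 7*s), n*(n + 2*s)*(n + 4*s)) = 1
(3) = gcd(l*(l + 6)*(l + 7), (l - 1)*(l + 6)) = l + 6
(4) = gcd((q + 6*s)*(q + 7*s), (q - s)*(q + s)) = 1
(5) = x - 3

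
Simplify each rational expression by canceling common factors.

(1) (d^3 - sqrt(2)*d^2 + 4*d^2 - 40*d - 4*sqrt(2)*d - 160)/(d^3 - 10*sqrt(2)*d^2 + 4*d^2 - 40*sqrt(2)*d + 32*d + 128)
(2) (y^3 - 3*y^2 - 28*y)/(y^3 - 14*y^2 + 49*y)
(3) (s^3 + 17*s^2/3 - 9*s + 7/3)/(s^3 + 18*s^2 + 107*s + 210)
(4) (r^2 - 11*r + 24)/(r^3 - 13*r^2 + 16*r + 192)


(1) = (d^2 - sqrt(2)*d - 40)/(d^2 - 10*sqrt(2)*d + 32)
(2) = (y + 4)/(y - 7)
(3) = (3*s^2 - 4*s + 1)/(3*s^2 + 33*s + 90)
(4) = (r - 3)/(r^2 - 5*r - 24)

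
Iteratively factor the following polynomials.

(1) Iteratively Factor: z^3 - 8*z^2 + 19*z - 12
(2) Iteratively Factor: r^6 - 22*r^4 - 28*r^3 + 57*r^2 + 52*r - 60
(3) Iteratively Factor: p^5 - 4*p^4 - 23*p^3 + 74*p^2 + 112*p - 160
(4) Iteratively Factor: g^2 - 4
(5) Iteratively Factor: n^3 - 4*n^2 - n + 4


(1) = (z - 1)*(z^2 - 7*z + 12) = (z - 3)*(z - 1)*(z - 4)
(2) = (r - 1)*(r^5 + r^4 - 21*r^3 - 49*r^2 + 8*r + 60) = (r - 1)*(r + 2)*(r^4 - r^3 - 19*r^2 - 11*r + 30) = (r - 1)*(r + 2)*(r + 3)*(r^3 - 4*r^2 - 7*r + 10) = (r - 1)*(r + 2)^2*(r + 3)*(r^2 - 6*r + 5) = (r - 5)*(r - 1)*(r + 2)^2*(r + 3)*(r - 1)
(3) = (p - 1)*(p^4 - 3*p^3 - 26*p^2 + 48*p + 160) = (p - 1)*(p + 4)*(p^3 - 7*p^2 + 2*p + 40) = (p - 5)*(p - 1)*(p + 4)*(p^2 - 2*p - 8) = (p - 5)*(p - 4)*(p - 1)*(p + 4)*(p + 2)
(4) = (g + 2)*(g - 2)
(5) = (n + 1)*(n^2 - 5*n + 4) = (n - 4)*(n + 1)*(n - 1)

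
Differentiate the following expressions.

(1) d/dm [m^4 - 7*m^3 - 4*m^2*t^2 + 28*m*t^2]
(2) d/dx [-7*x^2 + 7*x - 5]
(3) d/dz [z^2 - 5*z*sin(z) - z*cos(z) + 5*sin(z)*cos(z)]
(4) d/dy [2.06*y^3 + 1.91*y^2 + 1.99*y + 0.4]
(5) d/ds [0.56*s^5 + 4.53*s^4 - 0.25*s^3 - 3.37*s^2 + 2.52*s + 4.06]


(1) = 4*m^3 - 21*m^2 - 8*m*t^2 + 28*t^2
(2) = 7 - 14*x
(3) = z*sin(z) - 5*z*cos(z) + 2*z - 5*sin(z) - cos(z) + 5*cos(2*z)
(4) = 6.18*y^2 + 3.82*y + 1.99
(5) = 2.8*s^4 + 18.12*s^3 - 0.75*s^2 - 6.74*s + 2.52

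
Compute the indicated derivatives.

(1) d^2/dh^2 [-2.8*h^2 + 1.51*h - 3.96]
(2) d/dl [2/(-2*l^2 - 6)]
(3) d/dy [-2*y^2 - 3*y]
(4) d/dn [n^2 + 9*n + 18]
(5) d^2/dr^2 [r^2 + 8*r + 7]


(1) = -5.60000000000000
(2) = 2*l/(l^2 + 3)^2
(3) = -4*y - 3
(4) = 2*n + 9
(5) = 2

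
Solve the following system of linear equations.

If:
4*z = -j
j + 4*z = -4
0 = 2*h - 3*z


Then:
No Solution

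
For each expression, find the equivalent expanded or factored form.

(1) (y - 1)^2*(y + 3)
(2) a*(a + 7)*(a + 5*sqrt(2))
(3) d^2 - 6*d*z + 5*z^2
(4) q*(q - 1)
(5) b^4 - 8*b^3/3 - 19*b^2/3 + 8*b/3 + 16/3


(1) = y^3 + y^2 - 5*y + 3
(2) = a^3 + 7*a^2 + 5*sqrt(2)*a^2 + 35*sqrt(2)*a
(3) = (d - 5*z)*(d - z)
(4) = q^2 - q
(5) = (b - 4)*(b - 1)*(b + 1)*(b + 4/3)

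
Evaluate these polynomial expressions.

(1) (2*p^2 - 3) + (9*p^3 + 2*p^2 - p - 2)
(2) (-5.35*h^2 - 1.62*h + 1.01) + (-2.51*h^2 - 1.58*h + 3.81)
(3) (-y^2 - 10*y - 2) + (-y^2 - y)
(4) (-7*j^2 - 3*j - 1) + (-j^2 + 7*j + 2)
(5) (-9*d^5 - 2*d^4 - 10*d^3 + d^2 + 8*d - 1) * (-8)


(1) = 9*p^3 + 4*p^2 - p - 5
(2) = -7.86*h^2 - 3.2*h + 4.82
(3) = -2*y^2 - 11*y - 2
(4) = -8*j^2 + 4*j + 1
(5) = 72*d^5 + 16*d^4 + 80*d^3 - 8*d^2 - 64*d + 8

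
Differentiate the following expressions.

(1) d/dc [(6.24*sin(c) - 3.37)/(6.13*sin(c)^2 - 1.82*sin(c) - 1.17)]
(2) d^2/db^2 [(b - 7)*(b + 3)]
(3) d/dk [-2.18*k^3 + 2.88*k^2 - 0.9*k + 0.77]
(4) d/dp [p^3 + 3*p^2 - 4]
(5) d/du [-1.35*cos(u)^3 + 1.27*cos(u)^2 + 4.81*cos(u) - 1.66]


(1) = (-38.2512*sin(c)^2 + 41.3162*sin(c) - 13.4342)*cos(c)/(37.5769*sin(c)^4 - 22.3132*sin(c)^3 - 11.0318*sin(c)^2 + 4.2588*sin(c) + 1.3689)
(2) = 2
(3) = -6.54*k^2 + 5.76*k - 0.9
(4) = 3*p*(p + 2)
(5) = (4.05*cos(u)^2 - 2.54*cos(u) - 4.81)*sin(u)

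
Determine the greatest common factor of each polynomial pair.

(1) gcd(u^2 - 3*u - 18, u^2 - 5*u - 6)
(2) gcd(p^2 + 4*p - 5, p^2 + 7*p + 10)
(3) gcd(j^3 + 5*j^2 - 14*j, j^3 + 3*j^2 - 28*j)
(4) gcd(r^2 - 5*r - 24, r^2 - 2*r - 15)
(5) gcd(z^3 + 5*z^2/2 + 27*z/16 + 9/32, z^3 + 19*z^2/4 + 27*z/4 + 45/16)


(1) = u - 6
(2) = p + 5
(3) = j^2 + 7*j
(4) = r + 3
(5) = z^2 + 9*z/4 + 9/8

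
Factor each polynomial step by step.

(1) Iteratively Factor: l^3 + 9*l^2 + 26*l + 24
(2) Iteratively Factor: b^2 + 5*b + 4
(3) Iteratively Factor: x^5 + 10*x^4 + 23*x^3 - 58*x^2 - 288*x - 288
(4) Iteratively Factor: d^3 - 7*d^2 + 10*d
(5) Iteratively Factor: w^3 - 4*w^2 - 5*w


(1) = (l + 4)*(l^2 + 5*l + 6) = (l + 3)*(l + 4)*(l + 2)
(2) = (b + 1)*(b + 4)
(3) = (x + 4)*(x^4 + 6*x^3 - x^2 - 54*x - 72) = (x + 3)*(x + 4)*(x^3 + 3*x^2 - 10*x - 24) = (x + 2)*(x + 3)*(x + 4)*(x^2 + x - 12) = (x + 2)*(x + 3)*(x + 4)^2*(x - 3)
(4) = (d - 2)*(d^2 - 5*d) = d*(d - 2)*(d - 5)
(5) = (w + 1)*(w^2 - 5*w) = w*(w + 1)*(w - 5)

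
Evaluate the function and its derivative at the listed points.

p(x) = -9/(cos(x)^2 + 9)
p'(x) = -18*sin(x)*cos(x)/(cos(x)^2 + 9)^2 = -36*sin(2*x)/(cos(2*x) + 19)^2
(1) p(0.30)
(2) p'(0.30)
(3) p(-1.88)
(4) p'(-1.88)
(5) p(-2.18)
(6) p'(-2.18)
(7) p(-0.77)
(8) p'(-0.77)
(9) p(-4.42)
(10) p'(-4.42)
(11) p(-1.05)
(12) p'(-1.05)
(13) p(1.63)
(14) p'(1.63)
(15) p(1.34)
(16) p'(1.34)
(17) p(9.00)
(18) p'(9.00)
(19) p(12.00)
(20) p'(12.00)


(1) = -0.91
(2) = -0.05
(3) = -0.99
(4) = -0.06
(5) = -0.96
(6) = -0.10
(7) = -0.95
(8) = 0.10
(9) = -0.99
(10) = 0.06
(11) = -0.97
(12) = 0.09
(13) = -1.00
(14) = 0.01
(15) = -0.99
(16) = -0.05
(17) = -0.92
(18) = 0.07
(19) = -0.93
(20) = 0.09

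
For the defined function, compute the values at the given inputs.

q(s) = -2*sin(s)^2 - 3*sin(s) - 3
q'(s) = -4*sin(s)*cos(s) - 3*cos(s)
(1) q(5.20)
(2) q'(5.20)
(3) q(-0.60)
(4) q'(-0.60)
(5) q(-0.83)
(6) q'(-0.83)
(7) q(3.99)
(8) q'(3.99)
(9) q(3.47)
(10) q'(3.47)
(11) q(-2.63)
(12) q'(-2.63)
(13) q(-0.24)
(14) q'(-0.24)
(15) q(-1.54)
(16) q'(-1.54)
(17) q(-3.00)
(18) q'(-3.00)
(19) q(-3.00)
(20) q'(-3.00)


(1) = -1.91
(2) = 0.25
(3) = -1.94
(4) = -0.61
(5) = -1.88
(6) = -0.03
(7) = -1.88
(8) = -0.00
(9) = -2.24
(10) = 1.62
(11) = -2.01
(12) = 0.91
(13) = -2.40
(14) = -1.99
(15) = -2.00
(16) = 0.03
(17) = -2.62
(18) = 2.41
(19) = -2.62
(20) = 2.41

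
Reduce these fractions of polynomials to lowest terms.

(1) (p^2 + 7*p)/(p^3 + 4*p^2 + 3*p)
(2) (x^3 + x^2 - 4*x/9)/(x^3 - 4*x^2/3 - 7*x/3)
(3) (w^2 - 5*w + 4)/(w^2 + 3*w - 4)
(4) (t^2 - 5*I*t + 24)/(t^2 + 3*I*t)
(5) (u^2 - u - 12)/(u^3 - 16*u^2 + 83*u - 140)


(1) = (p + 7)/(p^2 + 4*p + 3)
(2) = (9*x^2 + 9*x - 4)/(9*x^2 - 12*x - 21)
(3) = (w - 4)/(w + 4)
(4) = (t - 8*I)/t
(5) = (u + 3)/(u^2 - 12*u + 35)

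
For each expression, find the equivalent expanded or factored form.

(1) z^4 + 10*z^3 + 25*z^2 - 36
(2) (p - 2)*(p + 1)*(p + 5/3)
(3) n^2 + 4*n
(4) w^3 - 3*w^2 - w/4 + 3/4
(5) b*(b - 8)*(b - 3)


(1) = (z - 1)*(z + 2)*(z + 3)*(z + 6)
(2) = p^3 + 2*p^2/3 - 11*p/3 - 10/3
(3) = n*(n + 4)
(4) = (w - 3)*(w - 1/2)*(w + 1/2)
(5) = b^3 - 11*b^2 + 24*b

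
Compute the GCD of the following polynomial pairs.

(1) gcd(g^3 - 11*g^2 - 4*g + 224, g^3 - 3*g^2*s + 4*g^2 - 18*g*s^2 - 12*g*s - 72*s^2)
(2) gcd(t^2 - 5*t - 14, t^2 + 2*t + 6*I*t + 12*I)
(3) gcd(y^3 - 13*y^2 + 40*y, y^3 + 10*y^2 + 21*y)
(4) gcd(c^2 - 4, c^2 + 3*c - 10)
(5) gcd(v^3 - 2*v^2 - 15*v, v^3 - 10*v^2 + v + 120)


(1) = gcd((g - 8)*(g - 7)*(g + 4), (g + 4)*(g - 6*s)*(g + 3*s)) = g + 4
(2) = t + 2
(3) = gcd(y*(y - 8)*(y - 5), y*(y + 3)*(y + 7)) = y
(4) = c - 2
(5) = gcd(v*(v - 5)*(v + 3), (v - 8)*(v - 5)*(v + 3)) = v^2 - 2*v - 15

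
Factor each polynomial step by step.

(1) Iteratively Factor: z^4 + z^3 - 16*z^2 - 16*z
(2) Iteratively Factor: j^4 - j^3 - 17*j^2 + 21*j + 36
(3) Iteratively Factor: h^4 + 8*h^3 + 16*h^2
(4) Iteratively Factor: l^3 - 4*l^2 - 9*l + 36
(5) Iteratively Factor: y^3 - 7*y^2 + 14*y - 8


(1) = (z + 4)*(z^3 - 3*z^2 - 4*z) = (z - 4)*(z + 4)*(z^2 + z) = z*(z - 4)*(z + 4)*(z + 1)
(2) = (j + 1)*(j^3 - 2*j^2 - 15*j + 36) = (j + 1)*(j + 4)*(j^2 - 6*j + 9) = (j - 3)*(j + 1)*(j + 4)*(j - 3)
(3) = (h + 4)*(h^3 + 4*h^2) = (h + 4)^2*(h^2) = h*(h + 4)^2*(h)
(4) = (l + 3)*(l^2 - 7*l + 12) = (l - 3)*(l + 3)*(l - 4)
(5) = (y - 2)*(y^2 - 5*y + 4) = (y - 2)*(y - 1)*(y - 4)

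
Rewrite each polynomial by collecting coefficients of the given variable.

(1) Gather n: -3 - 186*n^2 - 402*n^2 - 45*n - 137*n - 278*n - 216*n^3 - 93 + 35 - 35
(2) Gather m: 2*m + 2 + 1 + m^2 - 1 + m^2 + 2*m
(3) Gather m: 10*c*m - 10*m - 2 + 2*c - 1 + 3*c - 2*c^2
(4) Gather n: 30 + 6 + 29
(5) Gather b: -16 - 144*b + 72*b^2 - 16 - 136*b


(1) = -216*n^3 - 588*n^2 - 460*n - 96
(2) = 2*m^2 + 4*m + 2
(3) = -2*c^2 + 5*c + m*(10*c - 10) - 3
(4) = 65
(5) = 72*b^2 - 280*b - 32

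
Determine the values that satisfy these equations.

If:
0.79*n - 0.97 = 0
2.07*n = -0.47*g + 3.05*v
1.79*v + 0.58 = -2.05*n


Then:
g = -16.64
n = 1.23
v = -1.73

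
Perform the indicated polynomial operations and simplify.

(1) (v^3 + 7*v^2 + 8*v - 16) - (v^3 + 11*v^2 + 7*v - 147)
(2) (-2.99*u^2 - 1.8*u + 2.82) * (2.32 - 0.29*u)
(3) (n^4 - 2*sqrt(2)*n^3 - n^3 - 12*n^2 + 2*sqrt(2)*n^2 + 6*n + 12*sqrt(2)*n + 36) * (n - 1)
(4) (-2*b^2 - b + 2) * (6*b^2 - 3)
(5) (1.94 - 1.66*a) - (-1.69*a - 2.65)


(1) = -4*v^2 + v + 131
(2) = 0.8671*u^3 - 6.4148*u^2 - 4.9938*u + 6.5424
(3) = n^5 - 2*sqrt(2)*n^4 - 2*n^4 - 11*n^3 + 4*sqrt(2)*n^3 + 10*sqrt(2)*n^2 + 18*n^2 - 12*sqrt(2)*n + 30*n - 36
(4) = -12*b^4 - 6*b^3 + 18*b^2 + 3*b - 6
(5) = 0.03*a + 4.59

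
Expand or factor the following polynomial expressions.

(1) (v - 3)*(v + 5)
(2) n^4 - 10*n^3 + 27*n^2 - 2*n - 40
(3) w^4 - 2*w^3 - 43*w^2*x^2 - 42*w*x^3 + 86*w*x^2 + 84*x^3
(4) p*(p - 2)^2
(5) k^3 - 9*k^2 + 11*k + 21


(1) = v^2 + 2*v - 15
(2) = (n - 5)*(n - 4)*(n - 2)*(n + 1)
(3) = (w - 2)*(w - 7*x)*(w + x)*(w + 6*x)
(4) = p^3 - 4*p^2 + 4*p
(5) = (k - 7)*(k - 3)*(k + 1)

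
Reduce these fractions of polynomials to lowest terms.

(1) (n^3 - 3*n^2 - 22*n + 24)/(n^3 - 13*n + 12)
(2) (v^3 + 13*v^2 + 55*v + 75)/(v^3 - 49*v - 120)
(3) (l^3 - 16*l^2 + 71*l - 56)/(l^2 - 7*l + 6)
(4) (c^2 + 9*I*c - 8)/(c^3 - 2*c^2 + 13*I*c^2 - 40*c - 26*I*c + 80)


(1) = (n - 6)/(n - 3)
(2) = (v + 5)/(v - 8)
(3) = (l^2 - 15*l + 56)/(l - 6)
(4) = (c + I)/(c^2 + c*(-2 + 5*I) - 10*I)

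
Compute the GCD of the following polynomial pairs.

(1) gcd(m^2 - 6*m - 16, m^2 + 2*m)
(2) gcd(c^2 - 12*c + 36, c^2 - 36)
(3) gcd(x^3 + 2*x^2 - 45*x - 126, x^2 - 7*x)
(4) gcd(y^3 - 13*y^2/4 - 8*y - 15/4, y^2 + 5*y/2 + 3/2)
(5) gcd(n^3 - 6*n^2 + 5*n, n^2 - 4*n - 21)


(1) = m + 2
(2) = c - 6
(3) = gcd((x - 7)*(x + 3)*(x + 6), x*(x - 7)) = x - 7
(4) = y + 1
(5) = gcd(n*(n - 5)*(n - 1), (n - 7)*(n + 3)) = 1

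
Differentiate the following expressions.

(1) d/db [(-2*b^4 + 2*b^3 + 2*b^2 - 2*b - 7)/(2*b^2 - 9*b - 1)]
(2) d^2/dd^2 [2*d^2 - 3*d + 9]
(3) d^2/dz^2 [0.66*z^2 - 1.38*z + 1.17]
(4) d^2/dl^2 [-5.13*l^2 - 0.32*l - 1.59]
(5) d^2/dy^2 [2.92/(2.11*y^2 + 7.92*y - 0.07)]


(1) = (-8*b^5 + 58*b^4 - 28*b^3 - 20*b^2 + 24*b - 61)/(4*b^4 - 36*b^3 + 77*b^2 + 18*b + 1)
(2) = 4
(3) = 1.32000000000000
(4) = -10.2600000000000
(5) = (-26.000264*y^2 - 97.593408*y + 2.92*(4.22*y + 7.92)*(8.44*y + 15.84) + 0.862568)/(2.11*y^2 + 7.92*y - 0.07)^3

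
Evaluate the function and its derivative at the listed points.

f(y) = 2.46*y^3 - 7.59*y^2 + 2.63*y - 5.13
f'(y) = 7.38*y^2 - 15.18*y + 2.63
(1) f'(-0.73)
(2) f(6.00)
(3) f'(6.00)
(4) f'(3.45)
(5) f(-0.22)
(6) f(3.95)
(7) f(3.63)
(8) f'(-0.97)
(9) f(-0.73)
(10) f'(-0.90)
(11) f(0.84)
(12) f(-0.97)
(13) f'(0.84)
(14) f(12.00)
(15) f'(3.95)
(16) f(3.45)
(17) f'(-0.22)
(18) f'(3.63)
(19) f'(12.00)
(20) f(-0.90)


(1) = 17.64
(2) = 268.77
(3) = 177.23
(4) = 38.10
(5) = -6.10
(6) = 38.45
(7) = 22.07
(8) = 24.30
(9) = -12.05
(10) = 22.27
(11) = -6.82
(12) = -17.07
(13) = -4.91
(14) = 3184.35
(15) = 57.82
(16) = 14.62
(17) = 6.33
(18) = 44.77
(19) = 883.19
(20) = -15.44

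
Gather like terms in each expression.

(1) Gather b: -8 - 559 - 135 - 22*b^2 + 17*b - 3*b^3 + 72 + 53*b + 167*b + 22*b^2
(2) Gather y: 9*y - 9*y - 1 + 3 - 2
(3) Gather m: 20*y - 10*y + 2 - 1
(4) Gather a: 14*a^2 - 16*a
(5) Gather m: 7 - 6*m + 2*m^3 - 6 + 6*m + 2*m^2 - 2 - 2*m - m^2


(1) = -3*b^3 + 237*b - 630
(2) = 0
(3) = 10*y + 1
(4) = 14*a^2 - 16*a
(5) = 2*m^3 + m^2 - 2*m - 1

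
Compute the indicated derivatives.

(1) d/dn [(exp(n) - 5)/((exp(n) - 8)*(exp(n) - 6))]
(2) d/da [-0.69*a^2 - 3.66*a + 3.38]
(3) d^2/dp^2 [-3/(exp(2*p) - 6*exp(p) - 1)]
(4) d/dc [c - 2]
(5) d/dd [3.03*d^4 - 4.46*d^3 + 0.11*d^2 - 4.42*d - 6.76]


(1) = (-exp(2*n) + 10*exp(n) - 22)*exp(n)/(exp(4*n) - 28*exp(3*n) + 292*exp(2*n) - 1344*exp(n) + 2304)
(2) = -1.38*a - 3.66
(3) = 6*(4*(exp(p) - 3)^2*exp(p) + (2*exp(p) - 3)*(-exp(2*p) + 6*exp(p) + 1))*exp(p)/(-exp(2*p) + 6*exp(p) + 1)^3
(4) = 1
(5) = 12.12*d^3 - 13.38*d^2 + 0.22*d - 4.42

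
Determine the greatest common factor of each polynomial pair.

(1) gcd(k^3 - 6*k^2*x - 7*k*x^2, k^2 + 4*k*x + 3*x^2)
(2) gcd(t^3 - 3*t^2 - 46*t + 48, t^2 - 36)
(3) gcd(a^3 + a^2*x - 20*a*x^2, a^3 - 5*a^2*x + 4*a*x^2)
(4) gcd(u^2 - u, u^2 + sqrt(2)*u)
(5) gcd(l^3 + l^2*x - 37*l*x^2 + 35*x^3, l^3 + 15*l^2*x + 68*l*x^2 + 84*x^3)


(1) = gcd(k*(k - 7*x)*(k + x), (k + x)*(k + 3*x)) = k + x
(2) = t + 6
(3) = gcd(a*(a - 4*x)*(a + 5*x), a*(a - 4*x)*(a - x)) = -a^2 + 4*a*x
(4) = gcd(u*(u - 1), u*(u + sqrt(2))) = u
(5) = l + 7*x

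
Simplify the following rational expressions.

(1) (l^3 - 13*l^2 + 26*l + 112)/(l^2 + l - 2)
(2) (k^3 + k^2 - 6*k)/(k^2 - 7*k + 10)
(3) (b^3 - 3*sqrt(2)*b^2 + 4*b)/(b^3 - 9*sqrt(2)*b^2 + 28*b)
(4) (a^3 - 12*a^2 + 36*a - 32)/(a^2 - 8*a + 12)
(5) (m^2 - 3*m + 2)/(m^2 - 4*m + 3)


(1) = (l^2 - 15*l + 56)/(l - 1)
(2) = (k^2 + 3*k)/(k - 5)
(3) = (b - sqrt(2))/(b - 7*sqrt(2))
(4) = (a^2 - 10*a + 16)/(a - 6)
(5) = (m - 2)/(m - 3)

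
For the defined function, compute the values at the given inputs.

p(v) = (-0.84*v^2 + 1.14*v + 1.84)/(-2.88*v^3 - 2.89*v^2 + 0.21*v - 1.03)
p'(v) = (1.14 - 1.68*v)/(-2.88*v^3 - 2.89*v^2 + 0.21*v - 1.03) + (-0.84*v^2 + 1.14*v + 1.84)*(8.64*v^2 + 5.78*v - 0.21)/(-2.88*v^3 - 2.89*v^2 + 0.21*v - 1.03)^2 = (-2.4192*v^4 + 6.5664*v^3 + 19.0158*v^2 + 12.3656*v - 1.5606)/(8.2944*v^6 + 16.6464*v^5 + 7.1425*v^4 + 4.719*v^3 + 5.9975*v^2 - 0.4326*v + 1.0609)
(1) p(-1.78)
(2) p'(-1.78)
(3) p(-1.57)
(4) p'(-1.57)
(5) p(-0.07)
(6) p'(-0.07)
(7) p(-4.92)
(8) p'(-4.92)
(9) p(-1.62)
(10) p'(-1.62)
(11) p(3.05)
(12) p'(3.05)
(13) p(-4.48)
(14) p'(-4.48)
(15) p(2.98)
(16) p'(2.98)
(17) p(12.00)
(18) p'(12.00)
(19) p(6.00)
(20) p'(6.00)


(1) = -0.50
(2) = -0.76
(3) = -0.76
(4) = -2.01
(5) = -1.66
(6) = -2.09
(7) = -0.09
(8) = -0.02
(9) = -0.67
(10) = -1.50
(11) = 0.02
(12) = 0.02
(13) = -0.10
(14) = -0.03
(15) = 0.02
(16) = 0.02
(17) = 0.02
(18) = -0.00
(19) = 0.03
(20) = -0.00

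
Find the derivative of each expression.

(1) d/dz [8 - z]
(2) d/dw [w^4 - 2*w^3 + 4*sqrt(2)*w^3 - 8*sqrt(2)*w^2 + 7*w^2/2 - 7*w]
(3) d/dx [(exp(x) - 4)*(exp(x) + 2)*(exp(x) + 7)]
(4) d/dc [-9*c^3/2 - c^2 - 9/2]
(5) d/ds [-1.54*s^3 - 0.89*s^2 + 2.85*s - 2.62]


(1) = -1
(2) = 4*w^3 - 6*w^2 + 12*sqrt(2)*w^2 - 16*sqrt(2)*w + 7*w - 7
(3) = (3*exp(2*x) + 10*exp(x) - 22)*exp(x)
(4) = c*(-27*c - 4)/2
(5) = -4.62*s^2 - 1.78*s + 2.85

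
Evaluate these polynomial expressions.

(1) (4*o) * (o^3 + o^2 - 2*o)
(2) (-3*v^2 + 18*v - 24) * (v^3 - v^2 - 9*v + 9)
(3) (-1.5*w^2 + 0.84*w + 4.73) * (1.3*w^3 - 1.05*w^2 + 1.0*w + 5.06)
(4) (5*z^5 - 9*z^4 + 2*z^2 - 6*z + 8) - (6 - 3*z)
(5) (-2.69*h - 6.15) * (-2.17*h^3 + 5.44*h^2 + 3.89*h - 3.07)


(1) = 4*o^4 + 4*o^3 - 8*o^2
(2) = -3*v^5 + 21*v^4 - 15*v^3 - 165*v^2 + 378*v - 216
(3) = -1.95*w^5 + 2.667*w^4 + 3.767*w^3 - 11.7165*w^2 + 8.9804*w + 23.9338
(4) = 5*z^5 - 9*z^4 + 2*z^2 - 3*z + 2
(5) = 5.8373*h^4 - 1.2881*h^3 - 43.9201*h^2 - 15.6652*h + 18.8805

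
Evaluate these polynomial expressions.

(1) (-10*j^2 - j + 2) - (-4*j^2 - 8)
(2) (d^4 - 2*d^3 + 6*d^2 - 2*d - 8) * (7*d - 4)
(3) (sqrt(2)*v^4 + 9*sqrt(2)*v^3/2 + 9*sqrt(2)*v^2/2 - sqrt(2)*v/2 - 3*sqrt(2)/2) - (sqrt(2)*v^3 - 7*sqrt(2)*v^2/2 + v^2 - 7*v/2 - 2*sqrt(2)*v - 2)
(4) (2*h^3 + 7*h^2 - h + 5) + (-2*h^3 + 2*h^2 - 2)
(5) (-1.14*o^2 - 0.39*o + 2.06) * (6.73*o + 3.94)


(1) = -6*j^2 - j + 10
(2) = 7*d^5 - 18*d^4 + 50*d^3 - 38*d^2 - 48*d + 32
(3) = sqrt(2)*v^4 + 7*sqrt(2)*v^3/2 - v^2 + 8*sqrt(2)*v^2 + 3*sqrt(2)*v/2 + 7*v/2 - 3*sqrt(2)/2 + 2
(4) = 9*h^2 - h + 3
(5) = -7.6722*o^3 - 7.1163*o^2 + 12.3272*o + 8.1164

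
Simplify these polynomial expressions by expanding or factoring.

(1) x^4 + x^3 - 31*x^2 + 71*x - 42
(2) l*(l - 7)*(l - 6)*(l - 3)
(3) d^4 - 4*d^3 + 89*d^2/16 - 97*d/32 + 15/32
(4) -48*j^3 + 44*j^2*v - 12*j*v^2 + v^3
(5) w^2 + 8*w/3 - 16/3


(1) = (x - 3)*(x - 2)*(x - 1)*(x + 7)
(2) = l^4 - 16*l^3 + 81*l^2 - 126*l
(3) = (d - 3/2)*(d - 5/4)*(d - 1)*(d - 1/4)
(4) = (-6*j + v)*(-4*j + v)*(-2*j + v)
(5) = (w - 4/3)*(w + 4)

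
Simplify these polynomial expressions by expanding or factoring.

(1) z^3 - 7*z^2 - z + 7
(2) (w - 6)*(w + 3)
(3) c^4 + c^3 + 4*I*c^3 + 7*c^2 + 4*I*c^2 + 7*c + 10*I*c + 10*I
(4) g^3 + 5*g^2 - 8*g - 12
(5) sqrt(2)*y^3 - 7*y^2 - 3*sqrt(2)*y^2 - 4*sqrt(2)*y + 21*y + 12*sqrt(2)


(1) = (z - 7)*(z - 1)*(z + 1)
(2) = w^2 - 3*w - 18
(3) = (c + 1)*(c - 2*I)*(c + I)*(c + 5*I)
(4) = (g - 2)*(g + 1)*(g + 6)
(5) = (y - 3)*(y - 4*sqrt(2))*(sqrt(2)*y + 1)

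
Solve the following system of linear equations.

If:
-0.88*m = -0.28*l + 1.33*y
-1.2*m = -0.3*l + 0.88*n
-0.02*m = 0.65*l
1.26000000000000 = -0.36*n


Then:
l = -0.08
m = 2.55
n = -3.50
y = -1.70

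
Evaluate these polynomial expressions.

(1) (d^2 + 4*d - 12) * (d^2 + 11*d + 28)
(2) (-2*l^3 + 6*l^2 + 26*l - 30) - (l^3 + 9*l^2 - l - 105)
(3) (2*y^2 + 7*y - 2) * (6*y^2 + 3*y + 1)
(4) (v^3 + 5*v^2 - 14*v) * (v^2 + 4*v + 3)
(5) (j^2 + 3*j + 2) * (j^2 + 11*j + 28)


(1) = d^4 + 15*d^3 + 60*d^2 - 20*d - 336
(2) = -3*l^3 - 3*l^2 + 27*l + 75
(3) = 12*y^4 + 48*y^3 + 11*y^2 + y - 2
(4) = v^5 + 9*v^4 + 9*v^3 - 41*v^2 - 42*v
(5) = j^4 + 14*j^3 + 63*j^2 + 106*j + 56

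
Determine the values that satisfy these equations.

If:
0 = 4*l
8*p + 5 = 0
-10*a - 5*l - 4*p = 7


Then:
a = -9/20
l = 0
p = -5/8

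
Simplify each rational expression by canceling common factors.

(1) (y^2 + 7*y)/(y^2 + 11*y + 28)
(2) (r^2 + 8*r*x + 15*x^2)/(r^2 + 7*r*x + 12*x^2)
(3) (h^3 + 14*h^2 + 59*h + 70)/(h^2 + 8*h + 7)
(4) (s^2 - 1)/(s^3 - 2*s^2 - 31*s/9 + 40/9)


(1) = y/(y + 4)
(2) = (r + 5*x)/(r + 4*x)
(3) = (h^2 + 7*h + 10)/(h + 1)
(4) = (9*s + 9)/(9*s^2 - 9*s - 40)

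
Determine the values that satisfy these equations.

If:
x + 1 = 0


Then:
x = -1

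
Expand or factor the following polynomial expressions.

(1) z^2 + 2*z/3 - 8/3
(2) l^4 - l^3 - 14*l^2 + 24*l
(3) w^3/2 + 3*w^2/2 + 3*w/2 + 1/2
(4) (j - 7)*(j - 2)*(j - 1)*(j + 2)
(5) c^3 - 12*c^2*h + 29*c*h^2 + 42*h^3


(1) = (z - 4/3)*(z + 2)
(2) = l*(l - 3)*(l - 2)*(l + 4)
(3) = (w/2 + 1/2)*(w + 1)^2
(4) = j^4 - 8*j^3 + 3*j^2 + 32*j - 28
(5) = (c - 7*h)*(c - 6*h)*(c + h)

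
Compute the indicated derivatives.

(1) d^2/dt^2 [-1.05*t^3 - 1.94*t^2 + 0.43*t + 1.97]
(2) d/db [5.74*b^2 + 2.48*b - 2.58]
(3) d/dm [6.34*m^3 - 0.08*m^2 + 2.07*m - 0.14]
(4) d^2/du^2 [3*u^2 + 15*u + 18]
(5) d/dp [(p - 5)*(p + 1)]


(1) = -6.3*t - 3.88
(2) = 11.48*b + 2.48
(3) = 19.02*m^2 - 0.16*m + 2.07
(4) = 6
(5) = 2*p - 4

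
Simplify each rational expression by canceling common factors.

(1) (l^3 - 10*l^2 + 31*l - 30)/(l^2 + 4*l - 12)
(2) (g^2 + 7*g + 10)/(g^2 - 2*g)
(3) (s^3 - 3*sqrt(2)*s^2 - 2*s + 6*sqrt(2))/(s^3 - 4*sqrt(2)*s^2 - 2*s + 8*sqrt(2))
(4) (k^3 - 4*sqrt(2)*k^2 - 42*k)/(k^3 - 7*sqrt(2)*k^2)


(1) = (l^2 - 8*l + 15)/(l + 6)
(2) = (g^2 + 7*g + 10)/(g^2 - 2*g)
(3) = (s - 3*sqrt(2))/(s - 4*sqrt(2))
(4) = (k + 3*sqrt(2))/k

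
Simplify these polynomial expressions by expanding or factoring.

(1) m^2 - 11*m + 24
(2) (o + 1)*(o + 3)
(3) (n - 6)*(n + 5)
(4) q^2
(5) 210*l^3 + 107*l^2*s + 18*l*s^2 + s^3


(1) = (m - 8)*(m - 3)
(2) = o^2 + 4*o + 3
(3) = n^2 - n - 30
(4) = q^2
(5) = (5*l + s)*(6*l + s)*(7*l + s)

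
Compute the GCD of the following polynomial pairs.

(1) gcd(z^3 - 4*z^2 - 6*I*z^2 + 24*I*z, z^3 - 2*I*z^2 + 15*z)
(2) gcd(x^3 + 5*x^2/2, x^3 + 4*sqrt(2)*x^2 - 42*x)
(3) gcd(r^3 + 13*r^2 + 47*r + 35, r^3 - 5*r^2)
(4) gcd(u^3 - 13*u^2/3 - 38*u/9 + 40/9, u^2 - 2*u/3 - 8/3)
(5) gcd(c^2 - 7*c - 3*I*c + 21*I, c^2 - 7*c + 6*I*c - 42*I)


(1) = gcd(z*(z - 4)*(z - 6*I), z*(z - 5*I)*(z + 3*I)) = z
(2) = gcd(x^2*(x + 5/2), x*(x - 3*sqrt(2))*(x + 7*sqrt(2))) = x
(3) = gcd((r + 1)*(r + 5)*(r + 7), r^2*(r - 5)) = 1
(4) = u + 4/3
(5) = gcd((c - 7)*(c - 3*I), (c - 7)*(c + 6*I)) = c - 7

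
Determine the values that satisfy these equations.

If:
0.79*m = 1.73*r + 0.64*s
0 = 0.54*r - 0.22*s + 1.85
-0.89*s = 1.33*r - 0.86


Then:
m = -1.06
r = -1.88
s = 3.78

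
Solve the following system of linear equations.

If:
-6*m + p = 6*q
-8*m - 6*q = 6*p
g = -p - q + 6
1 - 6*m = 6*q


Then:
g = 4/3
m = -7/2
p = 1
q = 11/3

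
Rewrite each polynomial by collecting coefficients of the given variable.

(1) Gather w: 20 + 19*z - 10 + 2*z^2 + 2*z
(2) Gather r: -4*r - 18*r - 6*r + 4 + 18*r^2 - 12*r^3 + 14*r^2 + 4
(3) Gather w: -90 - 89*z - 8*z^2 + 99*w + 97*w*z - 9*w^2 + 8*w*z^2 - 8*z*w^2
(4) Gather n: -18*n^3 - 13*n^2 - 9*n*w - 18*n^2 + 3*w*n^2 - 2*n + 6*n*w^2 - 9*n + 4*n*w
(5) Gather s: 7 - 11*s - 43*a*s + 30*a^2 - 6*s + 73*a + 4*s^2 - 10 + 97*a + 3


(1) = 2*z^2 + 21*z + 10
(2) = -12*r^3 + 32*r^2 - 28*r + 8
(3) = w^2*(-8*z - 9) + w*(8*z^2 + 97*z + 99) - 8*z^2 - 89*z - 90
(4) = -18*n^3 + n^2*(3*w - 31) + n*(6*w^2 - 5*w - 11)
(5) = 30*a^2 + 170*a + 4*s^2 + s*(-43*a - 17)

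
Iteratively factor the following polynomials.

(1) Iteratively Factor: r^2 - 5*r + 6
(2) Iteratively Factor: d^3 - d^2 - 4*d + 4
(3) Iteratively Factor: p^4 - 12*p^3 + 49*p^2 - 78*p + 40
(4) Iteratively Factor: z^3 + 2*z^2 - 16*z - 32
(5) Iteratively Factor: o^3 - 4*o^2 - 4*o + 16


(1) = (r - 3)*(r - 2)
(2) = (d - 1)*(d^2 - 4) = (d - 2)*(d - 1)*(d + 2)
(3) = (p - 5)*(p^3 - 7*p^2 + 14*p - 8) = (p - 5)*(p - 2)*(p^2 - 5*p + 4) = (p - 5)*(p - 4)*(p - 2)*(p - 1)
(4) = (z + 4)*(z^2 - 2*z - 8) = (z - 4)*(z + 4)*(z + 2)
(5) = (o + 2)*(o^2 - 6*o + 8) = (o - 4)*(o + 2)*(o - 2)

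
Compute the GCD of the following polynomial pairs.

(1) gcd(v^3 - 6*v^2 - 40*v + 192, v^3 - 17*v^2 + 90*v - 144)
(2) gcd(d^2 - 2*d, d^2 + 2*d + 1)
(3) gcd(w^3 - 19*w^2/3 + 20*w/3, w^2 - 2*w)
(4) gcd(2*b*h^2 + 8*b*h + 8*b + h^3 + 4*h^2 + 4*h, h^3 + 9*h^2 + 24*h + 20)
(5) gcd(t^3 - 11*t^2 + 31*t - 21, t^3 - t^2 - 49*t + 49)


(1) = gcd((v - 8)*(v - 4)*(v + 6), (v - 8)*(v - 6)*(v - 3)) = v - 8
(2) = gcd(d*(d - 2), (d + 1)^2) = 1
(3) = gcd(w*(w - 5)*(w - 4/3), w*(w - 2)) = w
(4) = gcd((2*b + h)*(h + 2)^2, (h + 2)^2*(h + 5)) = h^2 + 4*h + 4
(5) = t^2 - 8*t + 7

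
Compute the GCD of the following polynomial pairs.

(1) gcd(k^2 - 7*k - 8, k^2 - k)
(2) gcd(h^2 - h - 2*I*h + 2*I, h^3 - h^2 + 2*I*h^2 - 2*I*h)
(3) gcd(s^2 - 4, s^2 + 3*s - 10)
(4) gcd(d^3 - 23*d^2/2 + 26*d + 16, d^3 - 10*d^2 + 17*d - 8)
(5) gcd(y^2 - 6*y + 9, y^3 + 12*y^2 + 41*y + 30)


(1) = 1
(2) = h - 1
(3) = s - 2
(4) = gcd((d - 8)*(d - 4)*(d + 1/2), (d - 8)*(d - 1)^2) = d - 8
(5) = 1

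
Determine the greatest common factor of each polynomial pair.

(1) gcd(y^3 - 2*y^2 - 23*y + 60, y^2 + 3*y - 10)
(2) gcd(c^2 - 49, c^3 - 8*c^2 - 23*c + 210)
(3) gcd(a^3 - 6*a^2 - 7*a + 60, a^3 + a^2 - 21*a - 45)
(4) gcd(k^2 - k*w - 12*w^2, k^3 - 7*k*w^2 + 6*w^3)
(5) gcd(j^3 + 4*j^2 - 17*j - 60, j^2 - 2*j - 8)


(1) = y + 5
(2) = gcd((c - 7)*(c + 7), (c - 7)*(c - 6)*(c + 5)) = c - 7
(3) = a^2 - 2*a - 15
(4) = k + 3*w
(5) = j - 4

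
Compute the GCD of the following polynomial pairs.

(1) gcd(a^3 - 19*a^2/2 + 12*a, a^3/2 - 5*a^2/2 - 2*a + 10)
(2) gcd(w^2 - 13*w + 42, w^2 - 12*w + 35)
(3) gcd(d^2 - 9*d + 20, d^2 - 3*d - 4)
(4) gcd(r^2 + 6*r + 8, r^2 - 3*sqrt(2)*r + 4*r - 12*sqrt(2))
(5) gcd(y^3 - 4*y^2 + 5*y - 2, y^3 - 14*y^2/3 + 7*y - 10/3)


(1) = 1
(2) = gcd((w - 7)*(w - 6), (w - 7)*(w - 5)) = w - 7
(3) = gcd((d - 5)*(d - 4), (d - 4)*(d + 1)) = d - 4
(4) = r + 4
(5) = y^2 - 3*y + 2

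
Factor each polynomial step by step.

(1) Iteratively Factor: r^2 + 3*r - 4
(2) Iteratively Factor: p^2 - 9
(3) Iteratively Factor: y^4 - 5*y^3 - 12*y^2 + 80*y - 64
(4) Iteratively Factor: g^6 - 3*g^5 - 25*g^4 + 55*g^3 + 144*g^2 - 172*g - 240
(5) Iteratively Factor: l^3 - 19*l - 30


(1) = (r - 1)*(r + 4)
(2) = (p - 3)*(p + 3)
(3) = (y + 4)*(y^3 - 9*y^2 + 24*y - 16) = (y - 1)*(y + 4)*(y^2 - 8*y + 16) = (y - 4)*(y - 1)*(y + 4)*(y - 4)
(4) = (g - 5)*(g^5 + 2*g^4 - 15*g^3 - 20*g^2 + 44*g + 48) = (g - 5)*(g - 2)*(g^4 + 4*g^3 - 7*g^2 - 34*g - 24) = (g - 5)*(g - 2)*(g + 4)*(g^3 - 7*g - 6) = (g - 5)*(g - 2)*(g + 1)*(g + 4)*(g^2 - g - 6) = (g - 5)*(g - 3)*(g - 2)*(g + 1)*(g + 4)*(g + 2)
(5) = (l - 5)*(l^2 + 5*l + 6) = (l - 5)*(l + 3)*(l + 2)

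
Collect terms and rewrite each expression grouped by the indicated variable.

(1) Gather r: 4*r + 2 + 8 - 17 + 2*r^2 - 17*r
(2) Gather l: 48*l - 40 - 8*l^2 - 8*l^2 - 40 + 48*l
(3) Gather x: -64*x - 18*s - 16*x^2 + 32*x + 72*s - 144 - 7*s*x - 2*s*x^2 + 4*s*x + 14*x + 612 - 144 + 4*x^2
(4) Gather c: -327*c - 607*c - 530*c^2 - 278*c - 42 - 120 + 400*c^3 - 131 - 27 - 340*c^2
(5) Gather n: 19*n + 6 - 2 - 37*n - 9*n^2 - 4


(1) = 2*r^2 - 13*r - 7
(2) = -16*l^2 + 96*l - 80
(3) = 54*s + x^2*(-2*s - 12) + x*(-3*s - 18) + 324
(4) = 400*c^3 - 870*c^2 - 1212*c - 320
(5) = -9*n^2 - 18*n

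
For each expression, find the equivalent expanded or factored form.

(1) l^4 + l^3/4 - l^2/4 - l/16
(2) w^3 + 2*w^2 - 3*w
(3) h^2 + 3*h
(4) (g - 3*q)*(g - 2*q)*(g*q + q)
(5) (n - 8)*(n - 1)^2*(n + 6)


(1) = l*(l - 1/2)*(l + 1/4)*(l + 1/2)
(2) = w*(w - 1)*(w + 3)
(3) = h*(h + 3)
(4) = g^3*q - 5*g^2*q^2 + g^2*q + 6*g*q^3 - 5*g*q^2 + 6*q^3
(5) = n^4 - 4*n^3 - 43*n^2 + 94*n - 48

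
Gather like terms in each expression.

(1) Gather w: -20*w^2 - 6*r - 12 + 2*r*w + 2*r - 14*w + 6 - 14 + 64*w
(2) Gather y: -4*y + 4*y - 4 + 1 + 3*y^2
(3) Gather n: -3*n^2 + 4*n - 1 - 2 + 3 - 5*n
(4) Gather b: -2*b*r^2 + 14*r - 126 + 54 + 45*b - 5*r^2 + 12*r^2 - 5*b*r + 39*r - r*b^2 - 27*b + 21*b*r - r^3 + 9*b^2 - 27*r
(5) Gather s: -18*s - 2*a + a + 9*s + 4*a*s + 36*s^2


(1) = -4*r - 20*w^2 + w*(2*r + 50) - 20
(2) = 3*y^2 - 3
(3) = -3*n^2 - n
(4) = b^2*(9 - r) + b*(-2*r^2 + 16*r + 18) - r^3 + 7*r^2 + 26*r - 72
(5) = -a + 36*s^2 + s*(4*a - 9)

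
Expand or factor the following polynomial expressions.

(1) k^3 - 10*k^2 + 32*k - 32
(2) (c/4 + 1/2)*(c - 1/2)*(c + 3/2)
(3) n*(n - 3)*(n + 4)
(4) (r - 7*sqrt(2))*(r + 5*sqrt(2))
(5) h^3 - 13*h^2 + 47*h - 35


(1) = (k - 4)^2*(k - 2)
(2) = c^3/4 + 3*c^2/4 + 5*c/16 - 3/8
(3) = n^3 + n^2 - 12*n
(4) = r^2 - 2*sqrt(2)*r - 70
(5) = (h - 7)*(h - 5)*(h - 1)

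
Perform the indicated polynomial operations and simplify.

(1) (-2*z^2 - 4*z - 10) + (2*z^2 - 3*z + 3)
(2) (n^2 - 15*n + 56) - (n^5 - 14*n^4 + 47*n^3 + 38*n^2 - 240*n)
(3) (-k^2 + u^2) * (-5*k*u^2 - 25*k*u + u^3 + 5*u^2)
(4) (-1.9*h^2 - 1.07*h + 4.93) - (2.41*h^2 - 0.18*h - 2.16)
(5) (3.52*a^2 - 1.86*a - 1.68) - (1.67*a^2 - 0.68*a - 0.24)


(1) = -7*z - 7
(2) = -n^5 + 14*n^4 - 47*n^3 - 37*n^2 + 225*n + 56
(3) = 5*k^3*u^2 + 25*k^3*u - k^2*u^3 - 5*k^2*u^2 - 5*k*u^4 - 25*k*u^3 + u^5 + 5*u^4
(4) = -4.31*h^2 - 0.89*h + 7.09
(5) = 1.85*a^2 - 1.18*a - 1.44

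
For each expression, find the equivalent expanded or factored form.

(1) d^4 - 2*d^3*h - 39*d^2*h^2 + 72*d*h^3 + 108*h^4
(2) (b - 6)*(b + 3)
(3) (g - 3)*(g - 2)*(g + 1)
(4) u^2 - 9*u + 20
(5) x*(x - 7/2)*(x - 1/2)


(1) = (d - 6*h)*(d - 3*h)*(d + h)*(d + 6*h)
(2) = b^2 - 3*b - 18
(3) = g^3 - 4*g^2 + g + 6
(4) = (u - 5)*(u - 4)
(5) = x^3 - 4*x^2 + 7*x/4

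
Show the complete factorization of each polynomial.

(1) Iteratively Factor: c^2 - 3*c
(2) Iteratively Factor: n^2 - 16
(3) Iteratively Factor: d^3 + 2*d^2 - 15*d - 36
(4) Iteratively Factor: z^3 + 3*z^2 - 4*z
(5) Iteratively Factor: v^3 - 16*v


(1) = (c)*(c - 3)
(2) = (n + 4)*(n - 4)
(3) = (d - 4)*(d^2 + 6*d + 9) = (d - 4)*(d + 3)*(d + 3)
(4) = (z + 4)*(z^2 - z) = (z - 1)*(z + 4)*(z)
(5) = (v)*(v^2 - 16) = v*(v + 4)*(v - 4)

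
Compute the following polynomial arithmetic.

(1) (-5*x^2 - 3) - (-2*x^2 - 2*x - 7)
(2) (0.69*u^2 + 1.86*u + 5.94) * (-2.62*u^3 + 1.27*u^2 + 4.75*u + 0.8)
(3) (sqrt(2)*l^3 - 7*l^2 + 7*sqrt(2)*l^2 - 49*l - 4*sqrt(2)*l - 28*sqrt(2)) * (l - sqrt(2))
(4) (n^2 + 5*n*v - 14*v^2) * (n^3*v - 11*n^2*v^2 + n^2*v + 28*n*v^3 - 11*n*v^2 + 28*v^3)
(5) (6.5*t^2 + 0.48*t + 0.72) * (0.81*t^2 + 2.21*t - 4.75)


(1) = -3*x^2 + 2*x + 4
(2) = -1.8078*u^5 - 3.9969*u^4 - 9.9231*u^3 + 16.9308*u^2 + 29.703*u + 4.752
(3) = sqrt(2)*l^4 - 9*l^3 + 7*sqrt(2)*l^3 - 63*l^2 + 3*sqrt(2)*l^2 + 8*l + 21*sqrt(2)*l + 56
(4) = n^5*v - 6*n^4*v^2 + n^4*v - 41*n^3*v^3 - 6*n^3*v^2 + 294*n^2*v^4 - 41*n^2*v^3 - 392*n*v^5 + 294*n*v^4 - 392*v^5
(5) = 5.265*t^4 + 14.7538*t^3 - 29.231*t^2 - 0.6888*t - 3.42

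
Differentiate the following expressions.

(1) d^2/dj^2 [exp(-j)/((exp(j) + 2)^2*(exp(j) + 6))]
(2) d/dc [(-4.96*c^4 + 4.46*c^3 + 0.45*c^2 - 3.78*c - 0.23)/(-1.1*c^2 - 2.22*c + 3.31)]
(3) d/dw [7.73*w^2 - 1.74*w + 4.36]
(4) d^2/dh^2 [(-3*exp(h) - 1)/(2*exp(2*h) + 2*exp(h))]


(1) = 2*(8*exp(4*j) + 83*exp(3*j) + 254*exp(2*j) + 180*exp(j) + 72)*exp(-j)/(exp(7*j) + 26*exp(6*j) + 276*exp(5*j) + 1544*exp(4*j) + 4912*exp(3*j) + 8928*exp(2*j) + 8640*exp(j) + 3456)
(2) = (10.912*c^5 + 28.1276*c^4 - 85.4728*c^3 + 39.1308*c^2 + 2.473*c - 13.0224)/(1.21*c^4 + 4.884*c^3 - 2.3536*c^2 - 14.6964*c + 10.9561)
(3) = 15.46*w - 1.74
(4) = (-3*exp(3*h) - exp(2*h) - 3*exp(h) - 1)*exp(-h)/(2*(exp(3*h) + 3*exp(2*h) + 3*exp(h) + 1))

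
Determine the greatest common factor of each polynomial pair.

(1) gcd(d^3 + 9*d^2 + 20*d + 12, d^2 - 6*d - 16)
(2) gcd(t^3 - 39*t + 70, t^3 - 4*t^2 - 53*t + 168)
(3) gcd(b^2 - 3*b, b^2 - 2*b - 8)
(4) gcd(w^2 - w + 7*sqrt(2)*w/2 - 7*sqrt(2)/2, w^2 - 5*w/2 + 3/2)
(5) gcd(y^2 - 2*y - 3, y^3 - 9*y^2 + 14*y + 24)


(1) = d + 2
(2) = gcd((t - 5)*(t - 2)*(t + 7), (t - 8)*(t - 3)*(t + 7)) = t + 7
(3) = gcd(b*(b - 3), (b - 4)*(b + 2)) = 1
(4) = w - 1
(5) = y + 1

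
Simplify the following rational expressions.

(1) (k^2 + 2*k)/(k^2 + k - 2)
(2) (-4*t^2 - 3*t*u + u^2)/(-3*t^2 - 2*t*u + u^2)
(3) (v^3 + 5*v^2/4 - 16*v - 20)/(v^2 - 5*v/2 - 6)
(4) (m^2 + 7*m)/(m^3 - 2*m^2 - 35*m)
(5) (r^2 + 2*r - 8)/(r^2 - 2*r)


(1) = k/(k - 1)
(2) = (4*t - u)/(3*t - u)
(3) = (4*v^2 + 21*v + 20)/(4*v + 6)
(4) = (m + 7)/(m^2 - 2*m - 35)
(5) = (r + 4)/r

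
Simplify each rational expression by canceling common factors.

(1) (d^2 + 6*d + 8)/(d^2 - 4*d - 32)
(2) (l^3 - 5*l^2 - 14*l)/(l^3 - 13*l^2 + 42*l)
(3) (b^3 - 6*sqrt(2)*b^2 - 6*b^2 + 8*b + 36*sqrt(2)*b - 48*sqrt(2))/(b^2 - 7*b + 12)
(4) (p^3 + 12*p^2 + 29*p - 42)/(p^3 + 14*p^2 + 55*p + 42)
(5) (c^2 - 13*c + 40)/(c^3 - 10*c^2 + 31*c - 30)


(1) = (d + 2)/(d - 8)
(2) = (l + 2)/(l - 6)
(3) = (b^2 + b*(-6*sqrt(2) - 2) + 12*sqrt(2))/(b - 3)
(4) = (p - 1)/(p + 1)
(5) = (c - 8)/(c^2 - 5*c + 6)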